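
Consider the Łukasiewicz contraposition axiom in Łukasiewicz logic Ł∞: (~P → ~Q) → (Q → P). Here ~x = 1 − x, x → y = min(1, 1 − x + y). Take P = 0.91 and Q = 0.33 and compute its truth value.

1.00

~P = 1 − 0.91 = 0.09
~Q = 1 − 0.33 = 0.67
~P → ~Q = min(1, 1 − 0.09 + 0.67) = min(1, 1.58) = 1.00
Q → P = min(1, 1 − 0.33 + 0.91) = min(1, 1.58) = 1.00
(~P → ~Q) → (Q → P) = min(1, 1 − 1.00 + 1.00) = min(1, 1.00) = 1.00
(As expected: an axiom of Ł∞, always 1.)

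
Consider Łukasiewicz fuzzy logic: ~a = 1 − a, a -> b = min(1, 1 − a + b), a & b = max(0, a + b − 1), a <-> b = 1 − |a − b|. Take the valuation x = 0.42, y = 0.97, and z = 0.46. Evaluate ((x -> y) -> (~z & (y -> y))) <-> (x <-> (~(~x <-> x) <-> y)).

0.77

x -> y = min(1, 1 − 0.42 + 0.97) = min(1, 1.55) = 1.00
~z = 1 − 0.46 = 0.54
y -> y = min(1, 1 − 0.97 + 0.97) = min(1, 1.00) = 1.00
~z & (y -> y) = max(0, 0.54 + 1.00 − 1) = max(0, 0.54) = 0.54
(x -> y) -> (~z & (y -> y)) = min(1, 1 − 1.00 + 0.54) = min(1, 0.54) = 0.54
~x = 1 − 0.42 = 0.58
~x <-> x = 1 − |0.58 − 0.42| = 1 − 0.16 = 0.84
~(~x <-> x) = 1 − 0.84 = 0.16
~(~x <-> x) <-> y = 1 − |0.16 − 0.97| = 1 − 0.81 = 0.19
x <-> (~(~x <-> x) <-> y) = 1 − |0.42 − 0.19| = 1 − 0.23 = 0.77
((x -> y) -> (~z & (y -> y))) <-> (x <-> (~(~x <-> x) <-> y)) = 1 − |0.54 − 0.77| = 1 − 0.23 = 0.77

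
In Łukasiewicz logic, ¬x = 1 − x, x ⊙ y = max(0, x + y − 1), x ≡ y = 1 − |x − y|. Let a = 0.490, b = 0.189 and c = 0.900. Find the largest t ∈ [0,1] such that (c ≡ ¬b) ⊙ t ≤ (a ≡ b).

¬b = 1 − 0.189 = 0.811
c ≡ ¬b = 1 − |0.900 − 0.811| = 1 − 0.089 = 0.911
So the left factor is c ≡ ¬b = 0.911.
a ≡ b = 1 − |0.490 − 0.189| = 1 − 0.301 = 0.699
So the right-hand bound is a ≡ b = 0.699.
The residuum of the Łukasiewicz t-norm gives the supremum: min(1, 1 − 0.911 + 0.699).
1 − 0.911 + 0.699 = 0.788, so t = min(1, 0.788) = 0.788.
Check: 0.911 ⊙ 0.788 = max(0, 0.699) = 0.699 ≤ 0.699.

0.788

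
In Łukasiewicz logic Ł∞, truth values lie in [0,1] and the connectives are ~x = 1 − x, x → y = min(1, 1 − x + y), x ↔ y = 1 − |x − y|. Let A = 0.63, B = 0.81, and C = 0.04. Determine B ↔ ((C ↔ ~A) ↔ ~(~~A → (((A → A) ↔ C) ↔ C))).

0.52

~A = 1 − 0.63 = 0.37
C ↔ ~A = 1 − |0.04 − 0.37| = 1 − 0.33 = 0.67
~~A = 1 − 0.37 = 0.63
A → A = min(1, 1 − 0.63 + 0.63) = min(1, 1.00) = 1.00
(A → A) ↔ C = 1 − |1.00 − 0.04| = 1 − 0.96 = 0.04
((A → A) ↔ C) ↔ C = 1 − |0.04 − 0.04| = 1 − 0.00 = 1.00
~~A → (((A → A) ↔ C) ↔ C) = min(1, 1 − 0.63 + 1.00) = min(1, 1.37) = 1.00
~(~~A → (((A → A) ↔ C) ↔ C)) = 1 − 1.00 = 0.00
(C ↔ ~A) ↔ ~(~~A → (((A → A) ↔ C) ↔ C)) = 1 − |0.67 − 0.00| = 1 − 0.67 = 0.33
B ↔ ((C ↔ ~A) ↔ ~(~~A → (((A → A) ↔ C) ↔ C))) = 1 − |0.81 − 0.33| = 1 − 0.48 = 0.52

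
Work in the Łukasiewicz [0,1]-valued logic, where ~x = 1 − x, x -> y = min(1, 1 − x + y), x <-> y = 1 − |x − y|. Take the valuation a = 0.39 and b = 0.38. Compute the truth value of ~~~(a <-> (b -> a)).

0.61

b -> a = min(1, 1 − 0.38 + 0.39) = min(1, 1.01) = 1.00
a <-> (b -> a) = 1 − |0.39 − 1.00| = 1 − 0.61 = 0.39
~(a <-> (b -> a)) = 1 − 0.39 = 0.61
~~(a <-> (b -> a)) = 1 − 0.61 = 0.39
~~~(a <-> (b -> a)) = 1 − 0.39 = 0.61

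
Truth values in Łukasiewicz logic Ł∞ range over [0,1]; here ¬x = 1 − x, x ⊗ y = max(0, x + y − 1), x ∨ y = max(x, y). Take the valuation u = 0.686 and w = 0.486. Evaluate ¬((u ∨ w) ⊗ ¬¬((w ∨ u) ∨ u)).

u ∨ w = max(0.686, 0.486) = 0.686
w ∨ u = max(0.486, 0.686) = 0.686
(w ∨ u) ∨ u = max(0.686, 0.686) = 0.686
¬((w ∨ u) ∨ u) = 1 − 0.686 = 0.314
¬¬((w ∨ u) ∨ u) = 1 − 0.314 = 0.686
(u ∨ w) ⊗ ¬¬((w ∨ u) ∨ u) = max(0, 0.686 + 0.686 − 1) = max(0, 0.372) = 0.372
¬((u ∨ w) ⊗ ¬¬((w ∨ u) ∨ u)) = 1 − 0.372 = 0.628

0.628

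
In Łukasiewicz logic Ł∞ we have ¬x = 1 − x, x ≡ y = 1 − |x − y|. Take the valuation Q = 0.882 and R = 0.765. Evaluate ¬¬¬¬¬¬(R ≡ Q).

R ≡ Q = 1 − |0.765 − 0.882| = 1 − 0.117 = 0.883
¬(R ≡ Q) = 1 − 0.883 = 0.117
¬¬(R ≡ Q) = 1 − 0.117 = 0.883
¬¬¬(R ≡ Q) = 1 − 0.883 = 0.117
¬¬¬¬(R ≡ Q) = 1 − 0.117 = 0.883
¬¬¬¬¬(R ≡ Q) = 1 − 0.883 = 0.117
¬¬¬¬¬¬(R ≡ Q) = 1 − 0.117 = 0.883

0.883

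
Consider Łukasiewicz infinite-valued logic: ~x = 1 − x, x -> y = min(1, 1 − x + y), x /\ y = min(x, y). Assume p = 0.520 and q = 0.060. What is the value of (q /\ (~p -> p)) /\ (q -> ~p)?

0.060

~p = 1 − 0.520 = 0.480
~p -> p = min(1, 1 − 0.480 + 0.520) = min(1, 1.040) = 1.000
q /\ (~p -> p) = min(0.060, 1.000) = 0.060
q -> ~p = min(1, 1 − 0.060 + 0.480) = min(1, 1.420) = 1.000
(q /\ (~p -> p)) /\ (q -> ~p) = min(0.060, 1.000) = 0.060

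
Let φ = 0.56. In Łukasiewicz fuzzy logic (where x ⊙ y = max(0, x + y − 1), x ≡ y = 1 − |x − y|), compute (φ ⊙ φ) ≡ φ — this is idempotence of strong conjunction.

φ ⊙ φ = max(0, 0.56 + 0.56 − 1) = max(0, 0.12) = 0.12
(φ ⊙ φ) ≡ φ = 1 − |0.12 − 0.56| = 1 − 0.44 = 0.56
(The value 0.56 < 1 shows this instance is not satisfied; fails in Ł∞ since a ⊗ a = max(0, 2a−1) ≠ a in general.)

0.56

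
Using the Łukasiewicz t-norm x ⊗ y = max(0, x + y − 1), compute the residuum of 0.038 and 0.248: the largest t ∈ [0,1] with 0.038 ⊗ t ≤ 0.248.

1.000

The residuum of the Łukasiewicz t-norm gives the supremum: min(1, 1 − 0.038 + 0.248).
1 − 0.038 + 0.248 = 1.210, so t = min(1, 1.210) = 1.000.
Check: 0.038 ⊗ 1.000 = max(0, 0.038) = 0.038 ≤ 0.248.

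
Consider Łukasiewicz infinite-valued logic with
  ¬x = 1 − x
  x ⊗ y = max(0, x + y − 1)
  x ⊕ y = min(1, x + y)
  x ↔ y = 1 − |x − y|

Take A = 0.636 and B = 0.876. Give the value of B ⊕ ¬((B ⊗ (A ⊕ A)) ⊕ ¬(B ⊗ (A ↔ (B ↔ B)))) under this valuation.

A ⊕ A = min(1, 0.636 + 0.636) = min(1, 1.272) = 1.000
B ⊗ (A ⊕ A) = max(0, 0.876 + 1.000 − 1) = max(0, 0.876) = 0.876
B ↔ B = 1 − |0.876 − 0.876| = 1 − 0.000 = 1.000
A ↔ (B ↔ B) = 1 − |0.636 − 1.000| = 1 − 0.364 = 0.636
B ⊗ (A ↔ (B ↔ B)) = max(0, 0.876 + 0.636 − 1) = max(0, 0.512) = 0.512
¬(B ⊗ (A ↔ (B ↔ B))) = 1 − 0.512 = 0.488
(B ⊗ (A ⊕ A)) ⊕ ¬(B ⊗ (A ↔ (B ↔ B))) = min(1, 0.876 + 0.488) = min(1, 1.364) = 1.000
¬((B ⊗ (A ⊕ A)) ⊕ ¬(B ⊗ (A ↔ (B ↔ B)))) = 1 − 1.000 = 0.000
B ⊕ ¬((B ⊗ (A ⊕ A)) ⊕ ¬(B ⊗ (A ↔ (B ↔ B)))) = min(1, 0.876 + 0.000) = min(1, 0.876) = 0.876

0.876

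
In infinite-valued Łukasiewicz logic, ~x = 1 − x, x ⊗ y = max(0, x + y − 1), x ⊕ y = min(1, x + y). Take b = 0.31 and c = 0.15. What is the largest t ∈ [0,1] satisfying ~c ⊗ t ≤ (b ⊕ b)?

~c = 1 − 0.15 = 0.85
So the left factor is ~c = 0.85.
b ⊕ b = min(1, 0.31 + 0.31) = min(1, 0.62) = 0.62
So the right-hand bound is b ⊕ b = 0.62.
The residuum of the Łukasiewicz t-norm gives the supremum: min(1, 1 − 0.85 + 0.62).
1 − 0.85 + 0.62 = 0.77, so t = min(1, 0.77) = 0.77.
Check: 0.85 ⊗ 0.77 = max(0, 0.62) = 0.62 ≤ 0.62.

0.77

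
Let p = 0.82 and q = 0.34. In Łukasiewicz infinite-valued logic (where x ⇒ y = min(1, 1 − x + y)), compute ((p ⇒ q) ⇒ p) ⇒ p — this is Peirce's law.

0.82

p ⇒ q = min(1, 1 − 0.82 + 0.34) = min(1, 0.52) = 0.52
(p ⇒ q) ⇒ p = min(1, 1 − 0.52 + 0.82) = min(1, 1.30) = 1.00
((p ⇒ q) ⇒ p) ⇒ p = min(1, 1 − 1.00 + 0.82) = min(1, 0.82) = 0.82
(The value 0.82 < 1 shows this instance is not satisfied; not a Ł∞-tautology in general.)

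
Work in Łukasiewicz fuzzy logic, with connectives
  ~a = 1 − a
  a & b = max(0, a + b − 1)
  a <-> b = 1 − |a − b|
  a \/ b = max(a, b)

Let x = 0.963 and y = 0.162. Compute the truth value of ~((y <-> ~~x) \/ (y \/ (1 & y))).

~x = 1 − 0.963 = 0.037
~~x = 1 − 0.037 = 0.963
y <-> ~~x = 1 − |0.162 − 0.963| = 1 − 0.801 = 0.199
1 & y = max(0, 1.000 + 0.162 − 1) = max(0, 0.162) = 0.162
y \/ (1 & y) = max(0.162, 0.162) = 0.162
(y <-> ~~x) \/ (y \/ (1 & y)) = max(0.199, 0.162) = 0.199
~((y <-> ~~x) \/ (y \/ (1 & y))) = 1 − 0.199 = 0.801

0.801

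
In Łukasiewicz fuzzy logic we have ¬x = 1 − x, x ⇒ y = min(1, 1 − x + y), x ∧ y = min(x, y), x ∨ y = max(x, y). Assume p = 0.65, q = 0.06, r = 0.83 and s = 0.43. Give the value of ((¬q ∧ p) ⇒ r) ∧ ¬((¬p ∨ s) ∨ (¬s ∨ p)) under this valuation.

0.35

¬q = 1 − 0.06 = 0.94
¬q ∧ p = min(0.94, 0.65) = 0.65
(¬q ∧ p) ⇒ r = min(1, 1 − 0.65 + 0.83) = min(1, 1.18) = 1.00
¬p = 1 − 0.65 = 0.35
¬p ∨ s = max(0.35, 0.43) = 0.43
¬s = 1 − 0.43 = 0.57
¬s ∨ p = max(0.57, 0.65) = 0.65
(¬p ∨ s) ∨ (¬s ∨ p) = max(0.43, 0.65) = 0.65
¬((¬p ∨ s) ∨ (¬s ∨ p)) = 1 − 0.65 = 0.35
((¬q ∧ p) ⇒ r) ∧ ¬((¬p ∨ s) ∨ (¬s ∨ p)) = min(1.00, 0.35) = 0.35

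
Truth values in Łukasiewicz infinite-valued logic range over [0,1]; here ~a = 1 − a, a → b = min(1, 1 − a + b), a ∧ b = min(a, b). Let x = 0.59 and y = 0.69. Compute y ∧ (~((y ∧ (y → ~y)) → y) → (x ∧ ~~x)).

0.69

~y = 1 − 0.69 = 0.31
y → ~y = min(1, 1 − 0.69 + 0.31) = min(1, 0.62) = 0.62
y ∧ (y → ~y) = min(0.69, 0.62) = 0.62
(y ∧ (y → ~y)) → y = min(1, 1 − 0.62 + 0.69) = min(1, 1.07) = 1.00
~((y ∧ (y → ~y)) → y) = 1 − 1.00 = 0.00
~x = 1 − 0.59 = 0.41
~~x = 1 − 0.41 = 0.59
x ∧ ~~x = min(0.59, 0.59) = 0.59
~((y ∧ (y → ~y)) → y) → (x ∧ ~~x) = min(1, 1 − 0.00 + 0.59) = min(1, 1.59) = 1.00
y ∧ (~((y ∧ (y → ~y)) → y) → (x ∧ ~~x)) = min(0.69, 1.00) = 0.69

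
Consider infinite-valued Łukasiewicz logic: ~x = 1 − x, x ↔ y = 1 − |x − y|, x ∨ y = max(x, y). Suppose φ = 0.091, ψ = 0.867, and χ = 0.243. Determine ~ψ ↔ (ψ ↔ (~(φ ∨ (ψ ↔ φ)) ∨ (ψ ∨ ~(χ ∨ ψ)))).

0.133

~ψ = 1 − 0.867 = 0.133
ψ ↔ φ = 1 − |0.867 − 0.091| = 1 − 0.776 = 0.224
φ ∨ (ψ ↔ φ) = max(0.091, 0.224) = 0.224
~(φ ∨ (ψ ↔ φ)) = 1 − 0.224 = 0.776
χ ∨ ψ = max(0.243, 0.867) = 0.867
~(χ ∨ ψ) = 1 − 0.867 = 0.133
ψ ∨ ~(χ ∨ ψ) = max(0.867, 0.133) = 0.867
~(φ ∨ (ψ ↔ φ)) ∨ (ψ ∨ ~(χ ∨ ψ)) = max(0.776, 0.867) = 0.867
ψ ↔ (~(φ ∨ (ψ ↔ φ)) ∨ (ψ ∨ ~(χ ∨ ψ))) = 1 − |0.867 − 0.867| = 1 − 0.000 = 1.000
~ψ ↔ (ψ ↔ (~(φ ∨ (ψ ↔ φ)) ∨ (ψ ∨ ~(χ ∨ ψ)))) = 1 − |0.133 − 1.000| = 1 − 0.867 = 0.133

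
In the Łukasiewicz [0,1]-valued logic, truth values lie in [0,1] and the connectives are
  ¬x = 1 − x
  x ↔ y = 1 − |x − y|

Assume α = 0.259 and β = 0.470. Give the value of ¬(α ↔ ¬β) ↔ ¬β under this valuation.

¬β = 1 − 0.470 = 0.530
α ↔ ¬β = 1 − |0.259 − 0.530| = 1 − 0.271 = 0.729
¬(α ↔ ¬β) = 1 − 0.729 = 0.271
¬(α ↔ ¬β) ↔ ¬β = 1 − |0.271 − 0.530| = 1 − 0.259 = 0.741

0.741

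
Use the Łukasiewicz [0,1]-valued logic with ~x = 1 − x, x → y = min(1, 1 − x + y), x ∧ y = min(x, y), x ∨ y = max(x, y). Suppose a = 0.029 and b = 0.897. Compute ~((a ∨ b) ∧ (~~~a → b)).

a ∨ b = max(0.029, 0.897) = 0.897
~a = 1 − 0.029 = 0.971
~~a = 1 − 0.971 = 0.029
~~~a = 1 − 0.029 = 0.971
~~~a → b = min(1, 1 − 0.971 + 0.897) = min(1, 0.926) = 0.926
(a ∨ b) ∧ (~~~a → b) = min(0.897, 0.926) = 0.897
~((a ∨ b) ∧ (~~~a → b)) = 1 − 0.897 = 0.103

0.103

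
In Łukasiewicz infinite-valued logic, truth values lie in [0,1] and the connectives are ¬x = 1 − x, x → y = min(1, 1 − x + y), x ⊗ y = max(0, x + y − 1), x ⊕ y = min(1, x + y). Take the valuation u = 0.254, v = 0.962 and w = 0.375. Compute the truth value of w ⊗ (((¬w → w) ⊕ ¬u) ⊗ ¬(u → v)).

¬w = 1 − 0.375 = 0.625
¬w → w = min(1, 1 − 0.625 + 0.375) = min(1, 0.750) = 0.750
¬u = 1 − 0.254 = 0.746
(¬w → w) ⊕ ¬u = min(1, 0.750 + 0.746) = min(1, 1.496) = 1.000
u → v = min(1, 1 − 0.254 + 0.962) = min(1, 1.708) = 1.000
¬(u → v) = 1 − 1.000 = 0.000
((¬w → w) ⊕ ¬u) ⊗ ¬(u → v) = max(0, 1.000 + 0.000 − 1) = max(0, 0.000) = 0.000
w ⊗ (((¬w → w) ⊕ ¬u) ⊗ ¬(u → v)) = max(0, 0.375 + 0.000 − 1) = max(0, -0.625) = 0.000

0.000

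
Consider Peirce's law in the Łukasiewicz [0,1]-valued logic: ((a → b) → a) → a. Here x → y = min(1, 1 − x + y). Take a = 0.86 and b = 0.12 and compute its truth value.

0.86

a → b = min(1, 1 − 0.86 + 0.12) = min(1, 0.26) = 0.26
(a → b) → a = min(1, 1 − 0.26 + 0.86) = min(1, 1.60) = 1.00
((a → b) → a) → a = min(1, 1 − 1.00 + 0.86) = min(1, 0.86) = 0.86
(The value 0.86 < 1 shows this instance is not satisfied; not a Ł∞-tautology in general.)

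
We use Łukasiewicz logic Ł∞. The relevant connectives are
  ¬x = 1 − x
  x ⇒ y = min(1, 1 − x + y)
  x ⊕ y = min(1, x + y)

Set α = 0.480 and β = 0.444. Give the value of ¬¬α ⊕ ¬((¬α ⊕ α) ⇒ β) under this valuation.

¬α = 1 − 0.480 = 0.520
¬¬α = 1 − 0.520 = 0.480
¬α ⊕ α = min(1, 0.520 + 0.480) = min(1, 1.000) = 1.000
(¬α ⊕ α) ⇒ β = min(1, 1 − 1.000 + 0.444) = min(1, 0.444) = 0.444
¬((¬α ⊕ α) ⇒ β) = 1 − 0.444 = 0.556
¬¬α ⊕ ¬((¬α ⊕ α) ⇒ β) = min(1, 0.480 + 0.556) = min(1, 1.036) = 1.000

1.000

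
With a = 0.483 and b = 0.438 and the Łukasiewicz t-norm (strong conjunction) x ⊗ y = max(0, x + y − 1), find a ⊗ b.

a ⊗ b = max(0, 0.483 + 0.438 − 1) = max(0, -0.079) = 0.000
For comparison, the Gödel (minimum) t-norm min(x, y) would give 0.438.

0.000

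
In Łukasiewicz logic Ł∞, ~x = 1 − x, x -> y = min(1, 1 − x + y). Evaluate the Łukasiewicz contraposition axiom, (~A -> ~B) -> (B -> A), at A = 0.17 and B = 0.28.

1.00

~A = 1 − 0.17 = 0.83
~B = 1 − 0.28 = 0.72
~A -> ~B = min(1, 1 − 0.83 + 0.72) = min(1, 0.89) = 0.89
B -> A = min(1, 1 − 0.28 + 0.17) = min(1, 0.89) = 0.89
(~A -> ~B) -> (B -> A) = min(1, 1 − 0.89 + 0.89) = min(1, 1.00) = 1.00
(As expected: an axiom of Ł∞, always 1.)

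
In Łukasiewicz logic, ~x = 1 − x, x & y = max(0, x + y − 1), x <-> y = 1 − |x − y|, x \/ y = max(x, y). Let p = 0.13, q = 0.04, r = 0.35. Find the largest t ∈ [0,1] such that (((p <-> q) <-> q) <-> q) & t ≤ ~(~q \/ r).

p <-> q = 1 − |0.13 − 0.04| = 1 − 0.09 = 0.91
(p <-> q) <-> q = 1 − |0.91 − 0.04| = 1 − 0.87 = 0.13
((p <-> q) <-> q) <-> q = 1 − |0.13 − 0.04| = 1 − 0.09 = 0.91
So the left factor is ((p <-> q) <-> q) <-> q = 0.91.
~q = 1 − 0.04 = 0.96
~q \/ r = max(0.96, 0.35) = 0.96
~(~q \/ r) = 1 − 0.96 = 0.04
So the right-hand bound is ~(~q \/ r) = 0.04.
The residuum of the Łukasiewicz t-norm gives the supremum: min(1, 1 − 0.91 + 0.04).
1 − 0.91 + 0.04 = 0.13, so t = min(1, 0.13) = 0.13.
Check: 0.91 & 0.13 = max(0, 0.04) = 0.04 ≤ 0.04.

0.13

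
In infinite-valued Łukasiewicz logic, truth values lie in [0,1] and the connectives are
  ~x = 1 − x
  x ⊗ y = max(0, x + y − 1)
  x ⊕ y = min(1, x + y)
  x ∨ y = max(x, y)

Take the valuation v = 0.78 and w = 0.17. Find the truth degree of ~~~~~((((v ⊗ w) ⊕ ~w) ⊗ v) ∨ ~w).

0.17

v ⊗ w = max(0, 0.78 + 0.17 − 1) = max(0, -0.05) = 0.00
~w = 1 − 0.17 = 0.83
(v ⊗ w) ⊕ ~w = min(1, 0.00 + 0.83) = min(1, 0.83) = 0.83
((v ⊗ w) ⊕ ~w) ⊗ v = max(0, 0.83 + 0.78 − 1) = max(0, 0.61) = 0.61
(((v ⊗ w) ⊕ ~w) ⊗ v) ∨ ~w = max(0.61, 0.83) = 0.83
~((((v ⊗ w) ⊕ ~w) ⊗ v) ∨ ~w) = 1 − 0.83 = 0.17
~~((((v ⊗ w) ⊕ ~w) ⊗ v) ∨ ~w) = 1 − 0.17 = 0.83
~~~((((v ⊗ w) ⊕ ~w) ⊗ v) ∨ ~w) = 1 − 0.83 = 0.17
~~~~((((v ⊗ w) ⊕ ~w) ⊗ v) ∨ ~w) = 1 − 0.17 = 0.83
~~~~~((((v ⊗ w) ⊕ ~w) ⊗ v) ∨ ~w) = 1 − 0.83 = 0.17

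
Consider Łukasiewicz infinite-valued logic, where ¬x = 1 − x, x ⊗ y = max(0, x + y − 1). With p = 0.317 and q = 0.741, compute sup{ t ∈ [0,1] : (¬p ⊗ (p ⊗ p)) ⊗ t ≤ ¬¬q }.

¬p = 1 − 0.317 = 0.683
p ⊗ p = max(0, 0.317 + 0.317 − 1) = max(0, -0.366) = 0.000
¬p ⊗ (p ⊗ p) = max(0, 0.683 + 0.000 − 1) = max(0, -0.317) = 0.000
So the left factor is ¬p ⊗ (p ⊗ p) = 0.000.
¬q = 1 − 0.741 = 0.259
¬¬q = 1 − 0.259 = 0.741
So the right-hand bound is ¬¬q = 0.741.
The residuum of the Łukasiewicz t-norm gives the supremum: min(1, 1 − 0.000 + 0.741).
1 − 0.000 + 0.741 = 1.741, so t = min(1, 1.741) = 1.000.
Check: 0.000 ⊗ 1.000 = max(0, 0.000) = 0.000 ≤ 0.741.

1.000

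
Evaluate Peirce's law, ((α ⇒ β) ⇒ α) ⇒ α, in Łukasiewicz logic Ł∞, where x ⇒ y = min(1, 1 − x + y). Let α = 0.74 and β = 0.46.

α ⇒ β = min(1, 1 − 0.74 + 0.46) = min(1, 0.72) = 0.72
(α ⇒ β) ⇒ α = min(1, 1 − 0.72 + 0.74) = min(1, 1.02) = 1.00
((α ⇒ β) ⇒ α) ⇒ α = min(1, 1 − 1.00 + 0.74) = min(1, 0.74) = 0.74
(The value 0.74 < 1 shows this instance is not satisfied; not a Ł∞-tautology in general.)

0.74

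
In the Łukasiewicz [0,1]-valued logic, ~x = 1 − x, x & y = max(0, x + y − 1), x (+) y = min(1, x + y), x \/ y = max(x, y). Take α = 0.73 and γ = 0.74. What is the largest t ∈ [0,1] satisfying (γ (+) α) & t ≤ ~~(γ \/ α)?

0.74

γ (+) α = min(1, 0.74 + 0.73) = min(1, 1.47) = 1.00
So the left factor is γ (+) α = 1.00.
γ \/ α = max(0.74, 0.73) = 0.74
~(γ \/ α) = 1 − 0.74 = 0.26
~~(γ \/ α) = 1 − 0.26 = 0.74
So the right-hand bound is ~~(γ \/ α) = 0.74.
The residuum of the Łukasiewicz t-norm gives the supremum: min(1, 1 − 1.00 + 0.74).
1 − 1.00 + 0.74 = 0.74, so t = min(1, 0.74) = 0.74.
Check: 1.00 & 0.74 = max(0, 0.74) = 0.74 ≤ 0.74.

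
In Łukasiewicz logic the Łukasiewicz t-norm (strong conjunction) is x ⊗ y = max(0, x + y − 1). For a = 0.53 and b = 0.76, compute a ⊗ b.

a ⊗ b = max(0, 0.53 + 0.76 − 1) = max(0, 0.29) = 0.29
For comparison, the Gödel (minimum) t-norm min(x, y) would give 0.53.

0.29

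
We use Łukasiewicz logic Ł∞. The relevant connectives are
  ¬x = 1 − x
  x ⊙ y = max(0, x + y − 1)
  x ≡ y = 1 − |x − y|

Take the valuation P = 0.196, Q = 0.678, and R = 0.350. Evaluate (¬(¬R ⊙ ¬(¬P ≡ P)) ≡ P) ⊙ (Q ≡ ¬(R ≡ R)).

¬R = 1 − 0.350 = 0.650
¬P = 1 − 0.196 = 0.804
¬P ≡ P = 1 − |0.804 − 0.196| = 1 − 0.608 = 0.392
¬(¬P ≡ P) = 1 − 0.392 = 0.608
¬R ⊙ ¬(¬P ≡ P) = max(0, 0.650 + 0.608 − 1) = max(0, 0.258) = 0.258
¬(¬R ⊙ ¬(¬P ≡ P)) = 1 − 0.258 = 0.742
¬(¬R ⊙ ¬(¬P ≡ P)) ≡ P = 1 − |0.742 − 0.196| = 1 − 0.546 = 0.454
R ≡ R = 1 − |0.350 − 0.350| = 1 − 0.000 = 1.000
¬(R ≡ R) = 1 − 1.000 = 0.000
Q ≡ ¬(R ≡ R) = 1 − |0.678 − 0.000| = 1 − 0.678 = 0.322
(¬(¬R ⊙ ¬(¬P ≡ P)) ≡ P) ⊙ (Q ≡ ¬(R ≡ R)) = max(0, 0.454 + 0.322 − 1) = max(0, -0.224) = 0.000

0.000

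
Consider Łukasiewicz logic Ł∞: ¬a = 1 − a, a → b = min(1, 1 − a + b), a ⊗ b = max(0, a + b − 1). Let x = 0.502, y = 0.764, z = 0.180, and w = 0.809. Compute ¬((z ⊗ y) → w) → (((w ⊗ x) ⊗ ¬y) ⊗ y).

1.000

z ⊗ y = max(0, 0.180 + 0.764 − 1) = max(0, -0.056) = 0.000
(z ⊗ y) → w = min(1, 1 − 0.000 + 0.809) = min(1, 1.809) = 1.000
¬((z ⊗ y) → w) = 1 − 1.000 = 0.000
w ⊗ x = max(0, 0.809 + 0.502 − 1) = max(0, 0.311) = 0.311
¬y = 1 − 0.764 = 0.236
(w ⊗ x) ⊗ ¬y = max(0, 0.311 + 0.236 − 1) = max(0, -0.453) = 0.000
((w ⊗ x) ⊗ ¬y) ⊗ y = max(0, 0.000 + 0.764 − 1) = max(0, -0.236) = 0.000
¬((z ⊗ y) → w) → (((w ⊗ x) ⊗ ¬y) ⊗ y) = min(1, 1 − 0.000 + 0.000) = min(1, 1.000) = 1.000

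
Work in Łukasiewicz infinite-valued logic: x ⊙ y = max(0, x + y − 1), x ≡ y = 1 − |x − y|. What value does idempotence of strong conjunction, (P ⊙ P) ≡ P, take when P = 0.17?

0.83

P ⊙ P = max(0, 0.17 + 0.17 − 1) = max(0, -0.66) = 0.00
(P ⊙ P) ≡ P = 1 − |0.00 − 0.17| = 1 − 0.17 = 0.83
(The value 0.83 < 1 shows this instance is not satisfied; fails in Ł∞ since a ⊗ a = max(0, 2a−1) ≠ a in general.)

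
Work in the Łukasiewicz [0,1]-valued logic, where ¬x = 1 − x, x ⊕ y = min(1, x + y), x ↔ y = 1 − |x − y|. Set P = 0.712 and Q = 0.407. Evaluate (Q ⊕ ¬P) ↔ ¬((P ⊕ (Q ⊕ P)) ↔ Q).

0.898

¬P = 1 − 0.712 = 0.288
Q ⊕ ¬P = min(1, 0.407 + 0.288) = min(1, 0.695) = 0.695
Q ⊕ P = min(1, 0.407 + 0.712) = min(1, 1.119) = 1.000
P ⊕ (Q ⊕ P) = min(1, 0.712 + 1.000) = min(1, 1.712) = 1.000
(P ⊕ (Q ⊕ P)) ↔ Q = 1 − |1.000 − 0.407| = 1 − 0.593 = 0.407
¬((P ⊕ (Q ⊕ P)) ↔ Q) = 1 − 0.407 = 0.593
(Q ⊕ ¬P) ↔ ¬((P ⊕ (Q ⊕ P)) ↔ Q) = 1 − |0.695 − 0.593| = 1 − 0.102 = 0.898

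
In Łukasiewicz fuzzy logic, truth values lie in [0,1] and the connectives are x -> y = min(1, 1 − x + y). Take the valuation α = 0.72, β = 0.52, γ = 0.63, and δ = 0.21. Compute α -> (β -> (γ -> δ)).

1.00

γ -> δ = min(1, 1 − 0.63 + 0.21) = min(1, 0.58) = 0.58
β -> (γ -> δ) = min(1, 1 − 0.52 + 0.58) = min(1, 1.06) = 1.00
α -> (β -> (γ -> δ)) = min(1, 1 − 0.72 + 1.00) = min(1, 1.28) = 1.00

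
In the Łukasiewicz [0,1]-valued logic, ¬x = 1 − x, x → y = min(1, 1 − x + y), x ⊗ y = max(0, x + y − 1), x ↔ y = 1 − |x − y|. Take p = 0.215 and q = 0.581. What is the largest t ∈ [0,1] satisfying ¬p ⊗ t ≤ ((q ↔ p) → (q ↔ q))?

1.000

¬p = 1 − 0.215 = 0.785
So the left factor is ¬p = 0.785.
q ↔ p = 1 − |0.581 − 0.215| = 1 − 0.366 = 0.634
q ↔ q = 1 − |0.581 − 0.581| = 1 − 0.000 = 1.000
(q ↔ p) → (q ↔ q) = min(1, 1 − 0.634 + 1.000) = min(1, 1.366) = 1.000
So the right-hand bound is (q ↔ p) → (q ↔ q) = 1.000.
The residuum of the Łukasiewicz t-norm gives the supremum: min(1, 1 − 0.785 + 1.000).
1 − 0.785 + 1.000 = 1.215, so t = min(1, 1.215) = 1.000.
Check: 0.785 ⊗ 1.000 = max(0, 0.785) = 0.785 ≤ 1.000.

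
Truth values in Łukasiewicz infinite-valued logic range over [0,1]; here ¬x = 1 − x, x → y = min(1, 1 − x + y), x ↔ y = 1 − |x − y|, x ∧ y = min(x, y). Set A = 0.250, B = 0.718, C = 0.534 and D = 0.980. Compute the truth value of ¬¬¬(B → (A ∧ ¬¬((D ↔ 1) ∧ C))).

0.468

D ↔ 1 = 1 − |0.980 − 1.000| = 1 − 0.020 = 0.980
(D ↔ 1) ∧ C = min(0.980, 0.534) = 0.534
¬((D ↔ 1) ∧ C) = 1 − 0.534 = 0.466
¬¬((D ↔ 1) ∧ C) = 1 − 0.466 = 0.534
A ∧ ¬¬((D ↔ 1) ∧ C) = min(0.250, 0.534) = 0.250
B → (A ∧ ¬¬((D ↔ 1) ∧ C)) = min(1, 1 − 0.718 + 0.250) = min(1, 0.532) = 0.532
¬(B → (A ∧ ¬¬((D ↔ 1) ∧ C))) = 1 − 0.532 = 0.468
¬¬(B → (A ∧ ¬¬((D ↔ 1) ∧ C))) = 1 − 0.468 = 0.532
¬¬¬(B → (A ∧ ¬¬((D ↔ 1) ∧ C))) = 1 − 0.532 = 0.468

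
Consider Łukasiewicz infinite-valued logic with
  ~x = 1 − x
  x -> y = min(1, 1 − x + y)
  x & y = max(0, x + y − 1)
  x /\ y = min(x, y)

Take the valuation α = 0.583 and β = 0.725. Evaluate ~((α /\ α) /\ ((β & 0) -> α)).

α /\ α = min(0.583, 0.583) = 0.583
β & 0 = max(0, 0.725 + 0.000 − 1) = max(0, -0.275) = 0.000
(β & 0) -> α = min(1, 1 − 0.000 + 0.583) = min(1, 1.583) = 1.000
(α /\ α) /\ ((β & 0) -> α) = min(0.583, 1.000) = 0.583
~((α /\ α) /\ ((β & 0) -> α)) = 1 − 0.583 = 0.417

0.417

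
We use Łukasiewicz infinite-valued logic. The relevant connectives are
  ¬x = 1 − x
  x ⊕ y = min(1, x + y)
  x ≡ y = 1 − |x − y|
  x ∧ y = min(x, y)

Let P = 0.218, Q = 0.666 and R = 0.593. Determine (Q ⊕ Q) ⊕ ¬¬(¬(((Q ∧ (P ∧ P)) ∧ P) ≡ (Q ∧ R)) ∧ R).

Q ⊕ Q = min(1, 0.666 + 0.666) = min(1, 1.332) = 1.000
P ∧ P = min(0.218, 0.218) = 0.218
Q ∧ (P ∧ P) = min(0.666, 0.218) = 0.218
(Q ∧ (P ∧ P)) ∧ P = min(0.218, 0.218) = 0.218
Q ∧ R = min(0.666, 0.593) = 0.593
((Q ∧ (P ∧ P)) ∧ P) ≡ (Q ∧ R) = 1 − |0.218 − 0.593| = 1 − 0.375 = 0.625
¬(((Q ∧ (P ∧ P)) ∧ P) ≡ (Q ∧ R)) = 1 − 0.625 = 0.375
¬(((Q ∧ (P ∧ P)) ∧ P) ≡ (Q ∧ R)) ∧ R = min(0.375, 0.593) = 0.375
¬(¬(((Q ∧ (P ∧ P)) ∧ P) ≡ (Q ∧ R)) ∧ R) = 1 − 0.375 = 0.625
¬¬(¬(((Q ∧ (P ∧ P)) ∧ P) ≡ (Q ∧ R)) ∧ R) = 1 − 0.625 = 0.375
(Q ⊕ Q) ⊕ ¬¬(¬(((Q ∧ (P ∧ P)) ∧ P) ≡ (Q ∧ R)) ∧ R) = min(1, 1.000 + 0.375) = min(1, 1.375) = 1.000

1.000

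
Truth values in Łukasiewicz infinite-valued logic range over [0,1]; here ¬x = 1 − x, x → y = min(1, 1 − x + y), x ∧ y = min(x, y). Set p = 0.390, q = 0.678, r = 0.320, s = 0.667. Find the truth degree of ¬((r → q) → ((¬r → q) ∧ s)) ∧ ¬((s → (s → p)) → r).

0.333

r → q = min(1, 1 − 0.320 + 0.678) = min(1, 1.358) = 1.000
¬r = 1 − 0.320 = 0.680
¬r → q = min(1, 1 − 0.680 + 0.678) = min(1, 0.998) = 0.998
(¬r → q) ∧ s = min(0.998, 0.667) = 0.667
(r → q) → ((¬r → q) ∧ s) = min(1, 1 − 1.000 + 0.667) = min(1, 0.667) = 0.667
¬((r → q) → ((¬r → q) ∧ s)) = 1 − 0.667 = 0.333
s → p = min(1, 1 − 0.667 + 0.390) = min(1, 0.723) = 0.723
s → (s → p) = min(1, 1 − 0.667 + 0.723) = min(1, 1.056) = 1.000
(s → (s → p)) → r = min(1, 1 − 1.000 + 0.320) = min(1, 0.320) = 0.320
¬((s → (s → p)) → r) = 1 − 0.320 = 0.680
¬((r → q) → ((¬r → q) ∧ s)) ∧ ¬((s → (s → p)) → r) = min(0.333, 0.680) = 0.333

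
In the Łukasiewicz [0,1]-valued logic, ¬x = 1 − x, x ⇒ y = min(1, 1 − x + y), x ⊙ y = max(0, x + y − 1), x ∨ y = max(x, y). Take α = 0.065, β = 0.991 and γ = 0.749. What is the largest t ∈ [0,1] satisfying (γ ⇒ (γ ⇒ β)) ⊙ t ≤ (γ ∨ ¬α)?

γ ⇒ β = min(1, 1 − 0.749 + 0.991) = min(1, 1.242) = 1.000
γ ⇒ (γ ⇒ β) = min(1, 1 − 0.749 + 1.000) = min(1, 1.251) = 1.000
So the left factor is γ ⇒ (γ ⇒ β) = 1.000.
¬α = 1 − 0.065 = 0.935
γ ∨ ¬α = max(0.749, 0.935) = 0.935
So the right-hand bound is γ ∨ ¬α = 0.935.
The residuum of the Łukasiewicz t-norm gives the supremum: min(1, 1 − 1.000 + 0.935).
1 − 1.000 + 0.935 = 0.935, so t = min(1, 0.935) = 0.935.
Check: 1.000 ⊙ 0.935 = max(0, 0.935) = 0.935 ≤ 0.935.

0.935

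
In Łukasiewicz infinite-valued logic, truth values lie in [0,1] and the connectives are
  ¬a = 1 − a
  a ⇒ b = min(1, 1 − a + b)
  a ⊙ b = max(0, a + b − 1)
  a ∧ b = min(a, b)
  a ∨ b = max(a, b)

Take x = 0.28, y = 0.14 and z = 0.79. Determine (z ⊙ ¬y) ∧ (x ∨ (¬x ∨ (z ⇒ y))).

0.65

¬y = 1 − 0.14 = 0.86
z ⊙ ¬y = max(0, 0.79 + 0.86 − 1) = max(0, 0.65) = 0.65
¬x = 1 − 0.28 = 0.72
z ⇒ y = min(1, 1 − 0.79 + 0.14) = min(1, 0.35) = 0.35
¬x ∨ (z ⇒ y) = max(0.72, 0.35) = 0.72
x ∨ (¬x ∨ (z ⇒ y)) = max(0.28, 0.72) = 0.72
(z ⊙ ¬y) ∧ (x ∨ (¬x ∨ (z ⇒ y))) = min(0.65, 0.72) = 0.65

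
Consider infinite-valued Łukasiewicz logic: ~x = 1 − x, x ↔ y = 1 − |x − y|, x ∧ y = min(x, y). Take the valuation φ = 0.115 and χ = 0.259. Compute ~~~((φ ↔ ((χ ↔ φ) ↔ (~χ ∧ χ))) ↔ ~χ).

0.029

χ ↔ φ = 1 − |0.259 − 0.115| = 1 − 0.144 = 0.856
~χ = 1 − 0.259 = 0.741
~χ ∧ χ = min(0.741, 0.259) = 0.259
(χ ↔ φ) ↔ (~χ ∧ χ) = 1 − |0.856 − 0.259| = 1 − 0.597 = 0.403
φ ↔ ((χ ↔ φ) ↔ (~χ ∧ χ)) = 1 − |0.115 − 0.403| = 1 − 0.288 = 0.712
(φ ↔ ((χ ↔ φ) ↔ (~χ ∧ χ))) ↔ ~χ = 1 − |0.712 − 0.741| = 1 − 0.029 = 0.971
~((φ ↔ ((χ ↔ φ) ↔ (~χ ∧ χ))) ↔ ~χ) = 1 − 0.971 = 0.029
~~((φ ↔ ((χ ↔ φ) ↔ (~χ ∧ χ))) ↔ ~χ) = 1 − 0.029 = 0.971
~~~((φ ↔ ((χ ↔ φ) ↔ (~χ ∧ χ))) ↔ ~χ) = 1 − 0.971 = 0.029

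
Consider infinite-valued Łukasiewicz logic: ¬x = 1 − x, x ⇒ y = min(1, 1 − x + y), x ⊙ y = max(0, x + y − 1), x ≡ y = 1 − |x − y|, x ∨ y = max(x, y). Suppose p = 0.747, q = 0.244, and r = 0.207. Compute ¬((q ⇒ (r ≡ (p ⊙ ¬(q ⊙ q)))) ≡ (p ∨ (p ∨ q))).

0.253

q ⊙ q = max(0, 0.244 + 0.244 − 1) = max(0, -0.512) = 0.000
¬(q ⊙ q) = 1 − 0.000 = 1.000
p ⊙ ¬(q ⊙ q) = max(0, 0.747 + 1.000 − 1) = max(0, 0.747) = 0.747
r ≡ (p ⊙ ¬(q ⊙ q)) = 1 − |0.207 − 0.747| = 1 − 0.540 = 0.460
q ⇒ (r ≡ (p ⊙ ¬(q ⊙ q))) = min(1, 1 − 0.244 + 0.460) = min(1, 1.216) = 1.000
p ∨ q = max(0.747, 0.244) = 0.747
p ∨ (p ∨ q) = max(0.747, 0.747) = 0.747
(q ⇒ (r ≡ (p ⊙ ¬(q ⊙ q)))) ≡ (p ∨ (p ∨ q)) = 1 − |1.000 − 0.747| = 1 − 0.253 = 0.747
¬((q ⇒ (r ≡ (p ⊙ ¬(q ⊙ q)))) ≡ (p ∨ (p ∨ q))) = 1 − 0.747 = 0.253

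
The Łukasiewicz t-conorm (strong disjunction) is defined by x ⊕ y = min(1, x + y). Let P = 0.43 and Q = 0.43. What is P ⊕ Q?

P ⊕ Q = min(1, 0.43 + 0.43) = min(1, 0.86) = 0.86
For comparison, the Gödel t-conorm max(x, y) would give 0.43.

0.86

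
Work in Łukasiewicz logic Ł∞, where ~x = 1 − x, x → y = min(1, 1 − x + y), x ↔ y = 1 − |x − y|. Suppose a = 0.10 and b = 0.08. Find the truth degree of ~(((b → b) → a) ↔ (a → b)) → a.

b → b = min(1, 1 − 0.08 + 0.08) = min(1, 1.00) = 1.00
(b → b) → a = min(1, 1 − 1.00 + 0.10) = min(1, 0.10) = 0.10
a → b = min(1, 1 − 0.10 + 0.08) = min(1, 0.98) = 0.98
((b → b) → a) ↔ (a → b) = 1 − |0.10 − 0.98| = 1 − 0.88 = 0.12
~(((b → b) → a) ↔ (a → b)) = 1 − 0.12 = 0.88
~(((b → b) → a) ↔ (a → b)) → a = min(1, 1 − 0.88 + 0.10) = min(1, 0.22) = 0.22

0.22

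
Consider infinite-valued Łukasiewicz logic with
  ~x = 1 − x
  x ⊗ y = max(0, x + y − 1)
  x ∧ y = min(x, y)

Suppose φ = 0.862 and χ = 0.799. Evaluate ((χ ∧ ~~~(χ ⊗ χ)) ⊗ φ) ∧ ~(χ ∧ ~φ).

0.264

χ ⊗ χ = max(0, 0.799 + 0.799 − 1) = max(0, 0.598) = 0.598
~(χ ⊗ χ) = 1 − 0.598 = 0.402
~~(χ ⊗ χ) = 1 − 0.402 = 0.598
~~~(χ ⊗ χ) = 1 − 0.598 = 0.402
χ ∧ ~~~(χ ⊗ χ) = min(0.799, 0.402) = 0.402
(χ ∧ ~~~(χ ⊗ χ)) ⊗ φ = max(0, 0.402 + 0.862 − 1) = max(0, 0.264) = 0.264
~φ = 1 − 0.862 = 0.138
χ ∧ ~φ = min(0.799, 0.138) = 0.138
~(χ ∧ ~φ) = 1 − 0.138 = 0.862
((χ ∧ ~~~(χ ⊗ χ)) ⊗ φ) ∧ ~(χ ∧ ~φ) = min(0.264, 0.862) = 0.264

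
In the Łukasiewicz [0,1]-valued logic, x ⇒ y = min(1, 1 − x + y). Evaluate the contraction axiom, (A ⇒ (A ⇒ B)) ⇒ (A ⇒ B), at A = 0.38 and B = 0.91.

A ⇒ B = min(1, 1 − 0.38 + 0.91) = min(1, 1.53) = 1.00
A ⇒ (A ⇒ B) = min(1, 1 − 0.38 + 1.00) = min(1, 1.62) = 1.00
(A ⇒ (A ⇒ B)) ⇒ (A ⇒ B) = min(1, 1 − 1.00 + 1.00) = min(1, 1.00) = 1.00

1.00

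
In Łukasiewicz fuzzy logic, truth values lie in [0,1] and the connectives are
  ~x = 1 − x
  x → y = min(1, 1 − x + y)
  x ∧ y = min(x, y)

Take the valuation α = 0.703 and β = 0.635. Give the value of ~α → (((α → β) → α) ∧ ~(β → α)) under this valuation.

0.703

~α = 1 − 0.703 = 0.297
α → β = min(1, 1 − 0.703 + 0.635) = min(1, 0.932) = 0.932
(α → β) → α = min(1, 1 − 0.932 + 0.703) = min(1, 0.771) = 0.771
β → α = min(1, 1 − 0.635 + 0.703) = min(1, 1.068) = 1.000
~(β → α) = 1 − 1.000 = 0.000
((α → β) → α) ∧ ~(β → α) = min(0.771, 0.000) = 0.000
~α → (((α → β) → α) ∧ ~(β → α)) = min(1, 1 − 0.297 + 0.000) = min(1, 0.703) = 0.703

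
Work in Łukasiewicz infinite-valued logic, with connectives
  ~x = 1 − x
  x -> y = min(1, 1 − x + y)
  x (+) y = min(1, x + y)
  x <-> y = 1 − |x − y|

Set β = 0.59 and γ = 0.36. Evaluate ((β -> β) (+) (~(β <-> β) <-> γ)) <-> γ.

β -> β = min(1, 1 − 0.59 + 0.59) = min(1, 1.00) = 1.00
β <-> β = 1 − |0.59 − 0.59| = 1 − 0.00 = 1.00
~(β <-> β) = 1 − 1.00 = 0.00
~(β <-> β) <-> γ = 1 − |0.00 − 0.36| = 1 − 0.36 = 0.64
(β -> β) (+) (~(β <-> β) <-> γ) = min(1, 1.00 + 0.64) = min(1, 1.64) = 1.00
((β -> β) (+) (~(β <-> β) <-> γ)) <-> γ = 1 − |1.00 − 0.36| = 1 − 0.64 = 0.36

0.36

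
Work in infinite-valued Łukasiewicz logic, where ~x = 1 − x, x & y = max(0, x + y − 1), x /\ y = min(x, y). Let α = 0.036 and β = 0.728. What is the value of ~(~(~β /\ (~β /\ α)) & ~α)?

0.072

~β = 1 − 0.728 = 0.272
~β /\ α = min(0.272, 0.036) = 0.036
~β /\ (~β /\ α) = min(0.272, 0.036) = 0.036
~(~β /\ (~β /\ α)) = 1 − 0.036 = 0.964
~α = 1 − 0.036 = 0.964
~(~β /\ (~β /\ α)) & ~α = max(0, 0.964 + 0.964 − 1) = max(0, 0.928) = 0.928
~(~(~β /\ (~β /\ α)) & ~α) = 1 − 0.928 = 0.072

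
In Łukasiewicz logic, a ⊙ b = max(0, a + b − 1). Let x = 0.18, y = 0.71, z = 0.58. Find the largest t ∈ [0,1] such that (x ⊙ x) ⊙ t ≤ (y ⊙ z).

x ⊙ x = max(0, 0.18 + 0.18 − 1) = max(0, -0.64) = 0.00
So the left factor is x ⊙ x = 0.00.
y ⊙ z = max(0, 0.71 + 0.58 − 1) = max(0, 0.29) = 0.29
So the right-hand bound is y ⊙ z = 0.29.
The residuum of the Łukasiewicz t-norm gives the supremum: min(1, 1 − 0.00 + 0.29).
1 − 0.00 + 0.29 = 1.29, so t = min(1, 1.29) = 1.00.
Check: 0.00 ⊙ 1.00 = max(0, 0.00) = 0.00 ≤ 0.29.

1.00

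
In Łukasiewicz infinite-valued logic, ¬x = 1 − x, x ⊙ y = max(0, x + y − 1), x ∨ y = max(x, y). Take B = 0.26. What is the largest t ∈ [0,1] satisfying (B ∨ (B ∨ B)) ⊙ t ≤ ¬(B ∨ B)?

1.00

B ∨ B = max(0.26, 0.26) = 0.26
B ∨ (B ∨ B) = max(0.26, 0.26) = 0.26
So the left factor is B ∨ (B ∨ B) = 0.26.
¬(B ∨ B) = 1 − 0.26 = 0.74
So the right-hand bound is ¬(B ∨ B) = 0.74.
The residuum of the Łukasiewicz t-norm gives the supremum: min(1, 1 − 0.26 + 0.74).
1 − 0.26 + 0.74 = 1.48, so t = min(1, 1.48) = 1.00.
Check: 0.26 ⊙ 1.00 = max(0, 0.26) = 0.26 ≤ 0.74.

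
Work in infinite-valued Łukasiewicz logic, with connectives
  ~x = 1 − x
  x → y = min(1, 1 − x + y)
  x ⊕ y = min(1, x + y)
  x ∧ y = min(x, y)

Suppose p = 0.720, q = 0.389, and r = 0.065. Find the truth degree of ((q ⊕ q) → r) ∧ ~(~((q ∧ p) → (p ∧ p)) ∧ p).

0.287

q ⊕ q = min(1, 0.389 + 0.389) = min(1, 0.778) = 0.778
(q ⊕ q) → r = min(1, 1 − 0.778 + 0.065) = min(1, 0.287) = 0.287
q ∧ p = min(0.389, 0.720) = 0.389
p ∧ p = min(0.720, 0.720) = 0.720
(q ∧ p) → (p ∧ p) = min(1, 1 − 0.389 + 0.720) = min(1, 1.331) = 1.000
~((q ∧ p) → (p ∧ p)) = 1 − 1.000 = 0.000
~((q ∧ p) → (p ∧ p)) ∧ p = min(0.000, 0.720) = 0.000
~(~((q ∧ p) → (p ∧ p)) ∧ p) = 1 − 0.000 = 1.000
((q ⊕ q) → r) ∧ ~(~((q ∧ p) → (p ∧ p)) ∧ p) = min(0.287, 1.000) = 0.287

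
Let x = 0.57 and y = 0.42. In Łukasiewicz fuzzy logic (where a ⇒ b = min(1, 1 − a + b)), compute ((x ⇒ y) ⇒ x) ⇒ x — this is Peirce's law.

0.85

x ⇒ y = min(1, 1 − 0.57 + 0.42) = min(1, 0.85) = 0.85
(x ⇒ y) ⇒ x = min(1, 1 − 0.85 + 0.57) = min(1, 0.72) = 0.72
((x ⇒ y) ⇒ x) ⇒ x = min(1, 1 − 0.72 + 0.57) = min(1, 0.85) = 0.85
(The value 0.85 < 1 shows this instance is not satisfied; not a Ł∞-tautology in general.)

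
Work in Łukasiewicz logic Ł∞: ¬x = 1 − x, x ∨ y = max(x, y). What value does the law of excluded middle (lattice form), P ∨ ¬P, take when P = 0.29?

0.71

¬P = 1 − 0.29 = 0.71
P ∨ ¬P = max(0.29, 0.71) = 0.71
(The value 0.71 < 1 shows this instance is not satisfied; not a Ł∞-tautology — its value is max(a, 1−a).)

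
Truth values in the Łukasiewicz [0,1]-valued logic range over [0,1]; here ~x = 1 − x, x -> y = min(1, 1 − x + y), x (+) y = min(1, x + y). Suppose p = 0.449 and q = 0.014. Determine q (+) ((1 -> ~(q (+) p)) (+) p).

1.000

q (+) p = min(1, 0.014 + 0.449) = min(1, 0.463) = 0.463
~(q (+) p) = 1 − 0.463 = 0.537
1 -> ~(q (+) p) = min(1, 1 − 1.000 + 0.537) = min(1, 0.537) = 0.537
(1 -> ~(q (+) p)) (+) p = min(1, 0.537 + 0.449) = min(1, 0.986) = 0.986
q (+) ((1 -> ~(q (+) p)) (+) p) = min(1, 0.014 + 0.986) = min(1, 1.000) = 1.000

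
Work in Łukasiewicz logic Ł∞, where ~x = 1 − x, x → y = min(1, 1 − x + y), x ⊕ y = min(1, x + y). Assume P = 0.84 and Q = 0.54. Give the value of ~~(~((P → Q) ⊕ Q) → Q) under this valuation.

P → Q = min(1, 1 − 0.84 + 0.54) = min(1, 0.70) = 0.70
(P → Q) ⊕ Q = min(1, 0.70 + 0.54) = min(1, 1.24) = 1.00
~((P → Q) ⊕ Q) = 1 − 1.00 = 0.00
~((P → Q) ⊕ Q) → Q = min(1, 1 − 0.00 + 0.54) = min(1, 1.54) = 1.00
~(~((P → Q) ⊕ Q) → Q) = 1 − 1.00 = 0.00
~~(~((P → Q) ⊕ Q) → Q) = 1 − 0.00 = 1.00

1.00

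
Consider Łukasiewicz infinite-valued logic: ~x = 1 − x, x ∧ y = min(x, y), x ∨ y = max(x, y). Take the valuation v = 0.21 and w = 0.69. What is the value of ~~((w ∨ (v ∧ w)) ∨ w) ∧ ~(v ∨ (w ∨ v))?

v ∧ w = min(0.21, 0.69) = 0.21
w ∨ (v ∧ w) = max(0.69, 0.21) = 0.69
(w ∨ (v ∧ w)) ∨ w = max(0.69, 0.69) = 0.69
~((w ∨ (v ∧ w)) ∨ w) = 1 − 0.69 = 0.31
~~((w ∨ (v ∧ w)) ∨ w) = 1 − 0.31 = 0.69
w ∨ v = max(0.69, 0.21) = 0.69
v ∨ (w ∨ v) = max(0.21, 0.69) = 0.69
~(v ∨ (w ∨ v)) = 1 − 0.69 = 0.31
~~((w ∨ (v ∧ w)) ∨ w) ∧ ~(v ∨ (w ∨ v)) = min(0.69, 0.31) = 0.31

0.31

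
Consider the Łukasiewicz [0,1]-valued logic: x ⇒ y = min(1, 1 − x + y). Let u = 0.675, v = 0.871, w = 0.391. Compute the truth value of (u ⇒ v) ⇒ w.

u ⇒ v = min(1, 1 − 0.675 + 0.871) = min(1, 1.196) = 1.000
(u ⇒ v) ⇒ w = min(1, 1 − 1.000 + 0.391) = min(1, 0.391) = 0.391

0.391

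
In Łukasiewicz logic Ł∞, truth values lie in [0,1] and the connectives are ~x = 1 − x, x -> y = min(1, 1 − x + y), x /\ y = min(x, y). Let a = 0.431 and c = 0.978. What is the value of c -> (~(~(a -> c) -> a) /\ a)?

a -> c = min(1, 1 − 0.431 + 0.978) = min(1, 1.547) = 1.000
~(a -> c) = 1 − 1.000 = 0.000
~(a -> c) -> a = min(1, 1 − 0.000 + 0.431) = min(1, 1.431) = 1.000
~(~(a -> c) -> a) = 1 − 1.000 = 0.000
~(~(a -> c) -> a) /\ a = min(0.000, 0.431) = 0.000
c -> (~(~(a -> c) -> a) /\ a) = min(1, 1 − 0.978 + 0.000) = min(1, 0.022) = 0.022

0.022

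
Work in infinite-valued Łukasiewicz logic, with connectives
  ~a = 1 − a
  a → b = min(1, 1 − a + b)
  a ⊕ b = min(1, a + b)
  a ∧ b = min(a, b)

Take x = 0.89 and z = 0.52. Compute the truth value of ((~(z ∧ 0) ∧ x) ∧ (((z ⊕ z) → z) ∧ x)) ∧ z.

z ∧ 0 = min(0.52, 0.00) = 0.00
~(z ∧ 0) = 1 − 0.00 = 1.00
~(z ∧ 0) ∧ x = min(1.00, 0.89) = 0.89
z ⊕ z = min(1, 0.52 + 0.52) = min(1, 1.04) = 1.00
(z ⊕ z) → z = min(1, 1 − 1.00 + 0.52) = min(1, 0.52) = 0.52
((z ⊕ z) → z) ∧ x = min(0.52, 0.89) = 0.52
(~(z ∧ 0) ∧ x) ∧ (((z ⊕ z) → z) ∧ x) = min(0.89, 0.52) = 0.52
((~(z ∧ 0) ∧ x) ∧ (((z ⊕ z) → z) ∧ x)) ∧ z = min(0.52, 0.52) = 0.52

0.52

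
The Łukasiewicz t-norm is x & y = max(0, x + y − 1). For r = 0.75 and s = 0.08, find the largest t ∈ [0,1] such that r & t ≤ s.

The residuum of the Łukasiewicz t-norm gives the supremum: min(1, 1 − 0.75 + 0.08).
1 − 0.75 + 0.08 = 0.33, so t = min(1, 0.33) = 0.33.
Check: 0.75 & 0.33 = max(0, 0.08) = 0.08 ≤ 0.08.

0.33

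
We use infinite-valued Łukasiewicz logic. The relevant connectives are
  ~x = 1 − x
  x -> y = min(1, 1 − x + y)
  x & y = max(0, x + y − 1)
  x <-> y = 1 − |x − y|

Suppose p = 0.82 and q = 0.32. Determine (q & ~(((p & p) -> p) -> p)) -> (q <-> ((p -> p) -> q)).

1.00

p & p = max(0, 0.82 + 0.82 − 1) = max(0, 0.64) = 0.64
(p & p) -> p = min(1, 1 − 0.64 + 0.82) = min(1, 1.18) = 1.00
((p & p) -> p) -> p = min(1, 1 − 1.00 + 0.82) = min(1, 0.82) = 0.82
~(((p & p) -> p) -> p) = 1 − 0.82 = 0.18
q & ~(((p & p) -> p) -> p) = max(0, 0.32 + 0.18 − 1) = max(0, -0.50) = 0.00
p -> p = min(1, 1 − 0.82 + 0.82) = min(1, 1.00) = 1.00
(p -> p) -> q = min(1, 1 − 1.00 + 0.32) = min(1, 0.32) = 0.32
q <-> ((p -> p) -> q) = 1 − |0.32 − 0.32| = 1 − 0.00 = 1.00
(q & ~(((p & p) -> p) -> p)) -> (q <-> ((p -> p) -> q)) = min(1, 1 − 0.00 + 1.00) = min(1, 2.00) = 1.00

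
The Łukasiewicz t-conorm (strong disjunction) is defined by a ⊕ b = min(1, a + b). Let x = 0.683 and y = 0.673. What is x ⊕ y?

x ⊕ y = min(1, 0.683 + 0.673) = min(1, 1.356) = 1.000
For comparison, the Gödel t-conorm max(a, b) would give 0.683.

1.000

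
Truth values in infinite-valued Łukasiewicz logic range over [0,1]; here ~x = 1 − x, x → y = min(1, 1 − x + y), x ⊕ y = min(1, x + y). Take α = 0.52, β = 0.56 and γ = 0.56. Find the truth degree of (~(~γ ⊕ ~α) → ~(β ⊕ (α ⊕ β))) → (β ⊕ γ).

~γ = 1 − 0.56 = 0.44
~α = 1 − 0.52 = 0.48
~γ ⊕ ~α = min(1, 0.44 + 0.48) = min(1, 0.92) = 0.92
~(~γ ⊕ ~α) = 1 − 0.92 = 0.08
α ⊕ β = min(1, 0.52 + 0.56) = min(1, 1.08) = 1.00
β ⊕ (α ⊕ β) = min(1, 0.56 + 1.00) = min(1, 1.56) = 1.00
~(β ⊕ (α ⊕ β)) = 1 − 1.00 = 0.00
~(~γ ⊕ ~α) → ~(β ⊕ (α ⊕ β)) = min(1, 1 − 0.08 + 0.00) = min(1, 0.92) = 0.92
β ⊕ γ = min(1, 0.56 + 0.56) = min(1, 1.12) = 1.00
(~(~γ ⊕ ~α) → ~(β ⊕ (α ⊕ β))) → (β ⊕ γ) = min(1, 1 − 0.92 + 1.00) = min(1, 1.08) = 1.00

1.00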